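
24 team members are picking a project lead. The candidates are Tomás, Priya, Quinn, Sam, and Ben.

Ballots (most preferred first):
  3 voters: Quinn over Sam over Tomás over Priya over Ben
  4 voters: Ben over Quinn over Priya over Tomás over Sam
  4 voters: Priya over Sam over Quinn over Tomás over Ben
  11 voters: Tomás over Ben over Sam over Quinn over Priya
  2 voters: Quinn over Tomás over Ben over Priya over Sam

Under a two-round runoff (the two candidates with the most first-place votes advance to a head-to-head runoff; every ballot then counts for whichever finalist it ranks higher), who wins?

Quinn

Round 1 first-place votes: Tomás 11, Priya 4, Quinn 5, Sam 0, Ben 4. Tomás and Quinn advance.
Runoff: Tomás is ranked above Quinn on 11 ballots, Quinn above Tomás on 13.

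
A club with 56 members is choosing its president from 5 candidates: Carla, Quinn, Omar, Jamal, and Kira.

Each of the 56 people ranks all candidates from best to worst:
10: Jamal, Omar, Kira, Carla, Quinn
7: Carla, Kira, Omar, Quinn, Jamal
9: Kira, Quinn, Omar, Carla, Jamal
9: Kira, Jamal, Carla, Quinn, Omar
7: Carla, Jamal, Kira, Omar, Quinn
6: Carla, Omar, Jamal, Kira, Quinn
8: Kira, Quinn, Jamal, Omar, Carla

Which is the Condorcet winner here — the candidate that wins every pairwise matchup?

Kira

Kira vs Carla: 36–20
Kira vs Quinn: 56–0
Kira vs Omar: 40–16
Kira vs Jamal: 33–23
Kira beats every other candidate.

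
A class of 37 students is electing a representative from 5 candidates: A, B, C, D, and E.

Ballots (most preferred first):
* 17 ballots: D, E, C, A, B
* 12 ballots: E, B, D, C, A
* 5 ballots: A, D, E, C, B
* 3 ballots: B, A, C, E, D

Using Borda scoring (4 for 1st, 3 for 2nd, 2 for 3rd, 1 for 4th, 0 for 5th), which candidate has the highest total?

E

A: 17×1 + 12×0 + 5×4 + 3×3 = 46
B: 17×0 + 12×3 + 5×0 + 3×4 = 48
C: 17×2 + 12×1 + 5×1 + 3×2 = 57
D: 17×4 + 12×2 + 5×3 + 3×0 = 107
E: 17×3 + 12×4 + 5×2 + 3×1 = 112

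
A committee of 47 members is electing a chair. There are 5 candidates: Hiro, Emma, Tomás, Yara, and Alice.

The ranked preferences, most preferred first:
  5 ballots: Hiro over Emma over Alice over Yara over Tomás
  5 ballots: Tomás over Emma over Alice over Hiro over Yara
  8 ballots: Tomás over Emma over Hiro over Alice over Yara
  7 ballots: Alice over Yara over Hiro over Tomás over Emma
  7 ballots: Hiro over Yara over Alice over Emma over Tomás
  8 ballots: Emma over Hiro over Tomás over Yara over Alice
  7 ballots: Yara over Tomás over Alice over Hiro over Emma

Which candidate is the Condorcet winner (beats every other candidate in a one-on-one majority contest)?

Hiro vs Emma: 26–21
Hiro vs Tomás: 27–20
Hiro vs Yara: 33–14
Hiro vs Alice: 28–19
Hiro beats every other candidate.

Hiro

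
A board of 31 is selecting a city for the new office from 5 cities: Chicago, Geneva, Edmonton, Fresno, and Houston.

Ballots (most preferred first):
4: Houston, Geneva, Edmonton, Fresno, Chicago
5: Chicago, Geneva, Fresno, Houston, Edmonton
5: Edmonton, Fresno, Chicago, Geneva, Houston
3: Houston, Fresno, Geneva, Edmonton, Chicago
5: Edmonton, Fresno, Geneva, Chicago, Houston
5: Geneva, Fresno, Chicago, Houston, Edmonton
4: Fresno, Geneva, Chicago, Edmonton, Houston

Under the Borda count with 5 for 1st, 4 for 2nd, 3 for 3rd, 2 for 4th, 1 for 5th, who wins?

Chicago: 4×1 + 5×5 + 5×3 + 3×1 + 5×2 + 5×3 + 4×3 = 84
Geneva: 4×4 + 5×4 + 5×2 + 3×3 + 5×3 + 5×5 + 4×4 = 111
Edmonton: 4×3 + 5×1 + 5×5 + 3×2 + 5×5 + 5×1 + 4×2 = 86
Fresno: 4×2 + 5×3 + 5×4 + 3×4 + 5×4 + 5×4 + 4×5 = 115
Houston: 4×5 + 5×2 + 5×1 + 3×5 + 5×1 + 5×2 + 4×1 = 69

Fresno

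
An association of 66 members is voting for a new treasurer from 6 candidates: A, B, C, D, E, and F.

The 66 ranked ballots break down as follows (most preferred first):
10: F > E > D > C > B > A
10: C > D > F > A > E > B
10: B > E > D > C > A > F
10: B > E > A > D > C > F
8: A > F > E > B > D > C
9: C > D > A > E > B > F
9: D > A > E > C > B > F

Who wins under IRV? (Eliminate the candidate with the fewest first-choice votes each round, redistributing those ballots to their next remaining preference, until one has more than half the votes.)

Round 1: A 8, B 20, C 19, D 9, E 0, F 10. E eliminated.
Round 2: A 8, B 20, C 19, D 9, F 10. A eliminated.
Round 3: B 20, C 19, D 9, F 18. D eliminated.
Round 4: B 20, C 28, F 18. F eliminated.
Round 5: B 28, C 38. C has a majority (≥34).

C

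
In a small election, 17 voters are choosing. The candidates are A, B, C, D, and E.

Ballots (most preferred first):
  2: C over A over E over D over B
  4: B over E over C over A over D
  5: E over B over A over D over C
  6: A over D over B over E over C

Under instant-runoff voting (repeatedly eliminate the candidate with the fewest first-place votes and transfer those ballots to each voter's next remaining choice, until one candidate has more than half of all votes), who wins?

E

Round 1: A 6, B 4, C 2, D 0, E 5. D eliminated.
Round 2: A 6, B 4, C 2, E 5. C eliminated.
Round 3: A 8, B 4, E 5. B eliminated.
Round 4: A 8, E 9. E has a majority (≥9).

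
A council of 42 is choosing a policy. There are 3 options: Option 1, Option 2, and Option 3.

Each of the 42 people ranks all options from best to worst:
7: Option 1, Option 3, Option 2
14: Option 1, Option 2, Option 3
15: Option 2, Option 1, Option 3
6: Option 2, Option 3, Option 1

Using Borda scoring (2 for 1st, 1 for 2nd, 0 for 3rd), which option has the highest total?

Option 1: 7×2 + 14×2 + 15×1 + 6×0 = 57
Option 2: 7×0 + 14×1 + 15×2 + 6×2 = 56
Option 3: 7×1 + 14×0 + 15×0 + 6×1 = 13

Option 1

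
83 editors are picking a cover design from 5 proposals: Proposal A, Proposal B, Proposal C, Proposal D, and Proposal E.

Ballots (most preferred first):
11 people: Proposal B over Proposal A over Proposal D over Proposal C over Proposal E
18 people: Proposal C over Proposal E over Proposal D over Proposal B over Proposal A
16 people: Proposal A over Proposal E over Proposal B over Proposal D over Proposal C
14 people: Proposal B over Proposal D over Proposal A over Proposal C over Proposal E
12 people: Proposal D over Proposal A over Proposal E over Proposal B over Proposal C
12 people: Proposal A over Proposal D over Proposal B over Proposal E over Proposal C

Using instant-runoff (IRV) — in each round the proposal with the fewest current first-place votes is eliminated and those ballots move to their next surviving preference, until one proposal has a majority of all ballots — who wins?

Proposal B

Round 1: Proposal A 28, Proposal B 25, Proposal C 18, Proposal D 12, Proposal E 0. Proposal E eliminated.
Round 2: Proposal A 28, Proposal B 25, Proposal C 18, Proposal D 12. Proposal D eliminated.
Round 3: Proposal A 40, Proposal B 25, Proposal C 18. Proposal C eliminated.
Round 4: Proposal A 40, Proposal B 43. Proposal B has a majority (≥42).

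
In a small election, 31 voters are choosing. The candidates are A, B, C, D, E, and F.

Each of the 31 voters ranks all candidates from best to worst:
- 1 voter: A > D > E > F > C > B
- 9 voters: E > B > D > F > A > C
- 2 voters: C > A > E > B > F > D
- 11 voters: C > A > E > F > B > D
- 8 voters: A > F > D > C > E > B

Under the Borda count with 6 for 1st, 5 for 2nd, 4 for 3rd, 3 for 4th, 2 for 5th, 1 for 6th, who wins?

A

A: 1×6 + 9×2 + 2×5 + 11×5 + 8×6 = 137
B: 1×1 + 9×5 + 2×3 + 11×2 + 8×1 = 82
C: 1×2 + 9×1 + 2×6 + 11×6 + 8×3 = 113
D: 1×5 + 9×4 + 2×1 + 11×1 + 8×4 = 86
E: 1×4 + 9×6 + 2×4 + 11×4 + 8×2 = 126
F: 1×3 + 9×3 + 2×2 + 11×3 + 8×5 = 107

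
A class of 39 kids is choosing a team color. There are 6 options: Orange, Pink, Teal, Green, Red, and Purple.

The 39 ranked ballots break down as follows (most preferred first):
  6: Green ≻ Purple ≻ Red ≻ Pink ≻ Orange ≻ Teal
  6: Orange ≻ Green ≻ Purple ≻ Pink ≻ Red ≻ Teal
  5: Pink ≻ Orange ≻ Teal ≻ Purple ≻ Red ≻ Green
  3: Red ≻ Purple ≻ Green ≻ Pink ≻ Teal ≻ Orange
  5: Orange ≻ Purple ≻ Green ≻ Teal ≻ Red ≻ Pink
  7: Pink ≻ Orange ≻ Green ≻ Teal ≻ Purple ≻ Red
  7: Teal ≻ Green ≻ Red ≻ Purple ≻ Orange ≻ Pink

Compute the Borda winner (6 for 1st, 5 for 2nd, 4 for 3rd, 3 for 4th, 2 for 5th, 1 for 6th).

Green

Orange: 6×2 + 6×6 + 5×5 + 3×1 + 5×6 + 7×5 + 7×2 = 155
Pink: 6×3 + 6×3 + 5×6 + 3×3 + 5×1 + 7×6 + 7×1 = 129
Teal: 6×1 + 6×1 + 5×4 + 3×2 + 5×3 + 7×3 + 7×6 = 116
Green: 6×6 + 6×5 + 5×1 + 3×4 + 5×4 + 7×4 + 7×5 = 166
Red: 6×4 + 6×2 + 5×2 + 3×6 + 5×2 + 7×1 + 7×4 = 109
Purple: 6×5 + 6×4 + 5×3 + 3×5 + 5×5 + 7×2 + 7×3 = 144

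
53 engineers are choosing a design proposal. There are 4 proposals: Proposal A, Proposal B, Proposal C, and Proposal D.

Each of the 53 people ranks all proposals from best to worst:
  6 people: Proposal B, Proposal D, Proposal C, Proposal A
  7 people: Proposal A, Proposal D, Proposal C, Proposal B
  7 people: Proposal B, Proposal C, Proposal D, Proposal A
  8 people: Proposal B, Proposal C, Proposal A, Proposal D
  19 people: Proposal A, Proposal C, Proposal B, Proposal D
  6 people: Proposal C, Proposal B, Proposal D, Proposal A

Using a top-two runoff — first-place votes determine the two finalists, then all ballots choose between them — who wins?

Proposal B

Round 1 first-place votes: Proposal A 26, Proposal B 21, Proposal C 6, Proposal D 0. Proposal A and Proposal B advance.
Runoff: Proposal A is ranked above Proposal B on 26 ballots, Proposal B above Proposal A on 27.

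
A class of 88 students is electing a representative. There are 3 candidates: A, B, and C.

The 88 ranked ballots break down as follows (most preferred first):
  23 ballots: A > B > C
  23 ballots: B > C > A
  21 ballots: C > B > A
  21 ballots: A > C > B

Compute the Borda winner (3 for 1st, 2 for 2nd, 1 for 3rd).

B

A: 23×3 + 23×1 + 21×1 + 21×3 = 176
B: 23×2 + 23×3 + 21×2 + 21×1 = 178
C: 23×1 + 23×2 + 21×3 + 21×2 = 174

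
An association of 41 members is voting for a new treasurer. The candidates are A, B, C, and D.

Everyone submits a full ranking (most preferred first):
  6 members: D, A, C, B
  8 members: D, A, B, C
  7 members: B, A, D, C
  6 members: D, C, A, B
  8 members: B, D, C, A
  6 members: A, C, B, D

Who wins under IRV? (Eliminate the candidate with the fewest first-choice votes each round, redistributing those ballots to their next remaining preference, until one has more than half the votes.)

B

Round 1: A 6, B 15, C 0, D 20. C eliminated.
Round 2: A 6, B 15, D 20. A eliminated.
Round 3: B 21, D 20. B has a majority (≥21).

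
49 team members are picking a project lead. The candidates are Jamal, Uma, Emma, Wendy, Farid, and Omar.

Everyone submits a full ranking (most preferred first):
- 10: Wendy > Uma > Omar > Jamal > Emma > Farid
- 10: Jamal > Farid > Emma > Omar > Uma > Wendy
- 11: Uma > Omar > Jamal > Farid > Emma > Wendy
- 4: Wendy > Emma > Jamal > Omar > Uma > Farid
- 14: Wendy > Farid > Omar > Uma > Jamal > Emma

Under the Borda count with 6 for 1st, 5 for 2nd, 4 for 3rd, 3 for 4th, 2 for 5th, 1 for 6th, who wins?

Jamal: 10×3 + 10×6 + 11×4 + 4×4 + 14×2 = 178
Uma: 10×5 + 10×2 + 11×6 + 4×2 + 14×3 = 186
Emma: 10×2 + 10×4 + 11×2 + 4×5 + 14×1 = 116
Wendy: 10×6 + 10×1 + 11×1 + 4×6 + 14×6 = 189
Farid: 10×1 + 10×5 + 11×3 + 4×1 + 14×5 = 167
Omar: 10×4 + 10×3 + 11×5 + 4×3 + 14×4 = 193

Omar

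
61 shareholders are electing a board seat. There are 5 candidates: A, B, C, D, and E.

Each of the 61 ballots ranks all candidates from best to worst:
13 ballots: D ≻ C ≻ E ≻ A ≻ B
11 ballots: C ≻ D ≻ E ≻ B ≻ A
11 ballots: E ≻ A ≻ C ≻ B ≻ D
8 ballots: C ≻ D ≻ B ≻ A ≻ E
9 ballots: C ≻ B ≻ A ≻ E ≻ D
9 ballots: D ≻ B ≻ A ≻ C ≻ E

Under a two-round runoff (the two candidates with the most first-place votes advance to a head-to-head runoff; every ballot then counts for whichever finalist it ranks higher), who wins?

Round 1 first-place votes: A 0, B 0, C 28, D 22, E 11. C and D advance.
Runoff: C is ranked above D on 39 ballots, D above C on 22.

C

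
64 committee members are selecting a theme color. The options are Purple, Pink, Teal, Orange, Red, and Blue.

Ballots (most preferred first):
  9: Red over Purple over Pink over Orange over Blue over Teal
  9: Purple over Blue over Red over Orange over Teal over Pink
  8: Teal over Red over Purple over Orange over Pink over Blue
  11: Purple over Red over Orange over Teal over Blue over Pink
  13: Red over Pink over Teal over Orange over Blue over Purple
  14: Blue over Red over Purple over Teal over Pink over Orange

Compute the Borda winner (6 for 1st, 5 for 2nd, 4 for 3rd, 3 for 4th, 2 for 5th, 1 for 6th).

Purple: 9×5 + 9×6 + 8×4 + 11×6 + 13×1 + 14×4 = 266
Pink: 9×4 + 9×1 + 8×2 + 11×1 + 13×5 + 14×2 = 165
Teal: 9×1 + 9×2 + 8×6 + 11×3 + 13×4 + 14×3 = 202
Orange: 9×3 + 9×3 + 8×3 + 11×4 + 13×3 + 14×1 = 175
Red: 9×6 + 9×4 + 8×5 + 11×5 + 13×6 + 14×5 = 333
Blue: 9×2 + 9×5 + 8×1 + 11×2 + 13×2 + 14×6 = 203

Red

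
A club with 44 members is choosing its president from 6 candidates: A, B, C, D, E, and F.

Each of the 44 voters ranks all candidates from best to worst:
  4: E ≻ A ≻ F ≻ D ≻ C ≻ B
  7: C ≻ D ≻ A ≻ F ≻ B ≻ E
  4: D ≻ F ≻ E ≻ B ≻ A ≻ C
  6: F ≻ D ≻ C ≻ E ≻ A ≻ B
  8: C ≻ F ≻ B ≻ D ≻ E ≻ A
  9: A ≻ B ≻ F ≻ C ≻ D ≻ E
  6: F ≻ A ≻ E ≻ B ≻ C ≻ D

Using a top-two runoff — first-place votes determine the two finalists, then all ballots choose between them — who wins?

F

Round 1 first-place votes: A 9, B 0, C 15, D 4, E 4, F 12. C and F advance.
Runoff: C is ranked above F on 15 ballots, F above C on 29.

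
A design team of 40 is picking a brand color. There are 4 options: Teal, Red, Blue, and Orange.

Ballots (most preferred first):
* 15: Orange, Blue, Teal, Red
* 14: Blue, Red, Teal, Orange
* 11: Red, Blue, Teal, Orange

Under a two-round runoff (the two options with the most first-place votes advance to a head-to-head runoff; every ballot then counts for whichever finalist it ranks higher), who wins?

Round 1 first-place votes: Teal 0, Red 11, Blue 14, Orange 15. Orange and Blue advance.
Runoff: Orange is ranked above Blue on 15 ballots, Blue above Orange on 25.

Blue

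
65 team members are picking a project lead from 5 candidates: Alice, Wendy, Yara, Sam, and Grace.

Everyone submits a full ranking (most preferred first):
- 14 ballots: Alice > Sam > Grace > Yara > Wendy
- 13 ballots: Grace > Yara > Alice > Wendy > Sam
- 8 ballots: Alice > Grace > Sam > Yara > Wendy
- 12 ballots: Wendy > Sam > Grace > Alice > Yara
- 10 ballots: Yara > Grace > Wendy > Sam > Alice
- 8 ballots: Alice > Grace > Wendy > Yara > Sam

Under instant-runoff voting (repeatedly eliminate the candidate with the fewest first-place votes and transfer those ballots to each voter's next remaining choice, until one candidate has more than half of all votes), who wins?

Grace

Round 1: Alice 30, Wendy 12, Yara 10, Sam 0, Grace 13. Sam eliminated.
Round 2: Alice 30, Wendy 12, Yara 10, Grace 13. Yara eliminated.
Round 3: Alice 30, Wendy 12, Grace 23. Wendy eliminated.
Round 4: Alice 30, Grace 35. Grace has a majority (≥33).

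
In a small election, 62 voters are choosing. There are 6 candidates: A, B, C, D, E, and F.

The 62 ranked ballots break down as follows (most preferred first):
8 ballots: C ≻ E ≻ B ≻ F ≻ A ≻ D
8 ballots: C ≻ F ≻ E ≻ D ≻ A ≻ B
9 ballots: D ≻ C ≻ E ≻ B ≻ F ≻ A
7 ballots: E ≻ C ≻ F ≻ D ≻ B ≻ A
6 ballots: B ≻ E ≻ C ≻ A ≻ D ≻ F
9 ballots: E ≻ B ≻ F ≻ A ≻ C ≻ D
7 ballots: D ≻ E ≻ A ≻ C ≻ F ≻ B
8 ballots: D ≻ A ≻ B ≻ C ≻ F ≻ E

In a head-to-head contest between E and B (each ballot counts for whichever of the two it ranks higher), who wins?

E is ranked above B on 48 ballots; B above E on 14.

E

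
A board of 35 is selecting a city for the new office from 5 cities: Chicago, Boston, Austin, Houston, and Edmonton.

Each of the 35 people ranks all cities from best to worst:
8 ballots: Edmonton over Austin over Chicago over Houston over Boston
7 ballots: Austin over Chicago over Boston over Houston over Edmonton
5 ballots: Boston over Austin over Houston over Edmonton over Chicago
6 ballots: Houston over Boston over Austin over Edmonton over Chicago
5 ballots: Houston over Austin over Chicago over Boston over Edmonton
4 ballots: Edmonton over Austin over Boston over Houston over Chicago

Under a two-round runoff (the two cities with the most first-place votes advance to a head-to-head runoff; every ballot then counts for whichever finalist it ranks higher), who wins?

Round 1 first-place votes: Chicago 0, Boston 5, Austin 7, Houston 11, Edmonton 12. Edmonton and Houston advance.
Runoff: Edmonton is ranked above Houston on 12 ballots, Houston above Edmonton on 23.

Houston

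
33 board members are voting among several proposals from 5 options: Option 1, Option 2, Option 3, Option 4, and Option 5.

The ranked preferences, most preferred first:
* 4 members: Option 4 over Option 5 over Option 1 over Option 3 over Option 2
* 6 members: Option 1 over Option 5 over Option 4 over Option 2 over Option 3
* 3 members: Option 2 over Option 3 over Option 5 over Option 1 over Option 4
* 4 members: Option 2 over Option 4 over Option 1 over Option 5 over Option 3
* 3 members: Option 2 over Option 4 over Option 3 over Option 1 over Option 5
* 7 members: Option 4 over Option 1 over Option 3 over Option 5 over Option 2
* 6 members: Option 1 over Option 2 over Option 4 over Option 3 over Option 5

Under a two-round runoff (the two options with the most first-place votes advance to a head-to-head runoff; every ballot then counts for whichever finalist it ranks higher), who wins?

Option 4

Round 1 first-place votes: Option 1 12, Option 2 10, Option 3 0, Option 4 11, Option 5 0. Option 1 and Option 4 advance.
Runoff: Option 1 is ranked above Option 4 on 15 ballots, Option 4 above Option 1 on 18.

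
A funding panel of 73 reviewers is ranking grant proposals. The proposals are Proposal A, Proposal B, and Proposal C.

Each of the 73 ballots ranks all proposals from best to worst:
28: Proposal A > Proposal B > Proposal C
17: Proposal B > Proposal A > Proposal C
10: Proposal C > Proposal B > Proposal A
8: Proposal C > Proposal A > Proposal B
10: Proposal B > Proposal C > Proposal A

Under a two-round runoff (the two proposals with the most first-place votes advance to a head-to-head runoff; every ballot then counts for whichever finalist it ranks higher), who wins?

Proposal B

Round 1 first-place votes: Proposal A 28, Proposal B 27, Proposal C 18. Proposal A and Proposal B advance.
Runoff: Proposal A is ranked above Proposal B on 36 ballots, Proposal B above Proposal A on 37.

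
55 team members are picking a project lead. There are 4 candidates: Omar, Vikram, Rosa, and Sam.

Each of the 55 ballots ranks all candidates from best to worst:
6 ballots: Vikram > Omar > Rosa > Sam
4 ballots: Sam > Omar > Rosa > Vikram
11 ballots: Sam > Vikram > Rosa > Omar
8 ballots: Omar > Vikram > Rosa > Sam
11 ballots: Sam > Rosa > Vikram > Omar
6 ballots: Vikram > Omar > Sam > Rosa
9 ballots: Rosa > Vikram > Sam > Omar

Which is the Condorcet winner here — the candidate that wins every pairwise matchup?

Vikram

Vikram vs Omar: 43–12
Vikram vs Rosa: 31–24
Vikram vs Sam: 29–26
Vikram beats every other candidate.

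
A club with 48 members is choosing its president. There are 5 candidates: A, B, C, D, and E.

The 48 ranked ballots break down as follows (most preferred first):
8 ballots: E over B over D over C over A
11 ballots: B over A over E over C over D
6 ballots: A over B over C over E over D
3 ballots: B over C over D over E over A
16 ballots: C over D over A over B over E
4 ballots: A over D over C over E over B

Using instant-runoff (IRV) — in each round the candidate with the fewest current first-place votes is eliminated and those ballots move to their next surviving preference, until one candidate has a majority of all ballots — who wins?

Round 1: A 10, B 14, C 16, D 0, E 8. D eliminated.
Round 2: A 10, B 14, C 16, E 8. E eliminated.
Round 3: A 10, B 22, C 16. A eliminated.
Round 4: B 28, C 20. B has a majority (≥25).

B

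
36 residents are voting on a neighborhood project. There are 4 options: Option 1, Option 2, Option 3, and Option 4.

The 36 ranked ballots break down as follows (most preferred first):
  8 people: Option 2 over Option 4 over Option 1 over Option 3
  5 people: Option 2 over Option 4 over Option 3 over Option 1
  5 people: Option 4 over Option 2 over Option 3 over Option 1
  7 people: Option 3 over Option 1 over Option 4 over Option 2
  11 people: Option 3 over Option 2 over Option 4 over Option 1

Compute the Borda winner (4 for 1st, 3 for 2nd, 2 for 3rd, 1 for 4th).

Option 2

Option 1: 8×2 + 5×1 + 5×1 + 7×3 + 11×1 = 58
Option 2: 8×4 + 5×4 + 5×3 + 7×1 + 11×3 = 107
Option 3: 8×1 + 5×2 + 5×2 + 7×4 + 11×4 = 100
Option 4: 8×3 + 5×3 + 5×4 + 7×2 + 11×2 = 95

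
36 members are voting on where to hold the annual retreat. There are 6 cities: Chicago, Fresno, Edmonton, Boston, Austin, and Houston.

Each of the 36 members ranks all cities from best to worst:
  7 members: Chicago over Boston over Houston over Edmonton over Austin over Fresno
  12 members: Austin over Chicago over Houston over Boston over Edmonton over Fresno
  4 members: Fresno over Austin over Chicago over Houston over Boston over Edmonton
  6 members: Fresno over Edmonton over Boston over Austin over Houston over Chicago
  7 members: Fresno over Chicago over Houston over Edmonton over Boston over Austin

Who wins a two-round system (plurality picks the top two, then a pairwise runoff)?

Austin

Round 1 first-place votes: Chicago 7, Fresno 17, Edmonton 0, Boston 0, Austin 12, Houston 0. Fresno and Austin advance.
Runoff: Fresno is ranked above Austin on 17 ballots, Austin above Fresno on 19.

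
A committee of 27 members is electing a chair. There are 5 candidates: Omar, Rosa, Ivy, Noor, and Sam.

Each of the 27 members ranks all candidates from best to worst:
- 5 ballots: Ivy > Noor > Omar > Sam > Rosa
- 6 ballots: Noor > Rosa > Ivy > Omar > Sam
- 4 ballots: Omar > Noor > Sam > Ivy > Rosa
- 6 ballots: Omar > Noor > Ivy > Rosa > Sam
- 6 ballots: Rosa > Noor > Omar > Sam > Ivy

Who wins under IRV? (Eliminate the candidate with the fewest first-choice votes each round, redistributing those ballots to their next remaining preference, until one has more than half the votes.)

Round 1: Omar 10, Rosa 6, Ivy 5, Noor 6, Sam 0. Sam eliminated.
Round 2: Omar 10, Rosa 6, Ivy 5, Noor 6. Ivy eliminated.
Round 3: Omar 10, Rosa 6, Noor 11. Rosa eliminated.
Round 4: Omar 10, Noor 17. Noor has a majority (≥14).

Noor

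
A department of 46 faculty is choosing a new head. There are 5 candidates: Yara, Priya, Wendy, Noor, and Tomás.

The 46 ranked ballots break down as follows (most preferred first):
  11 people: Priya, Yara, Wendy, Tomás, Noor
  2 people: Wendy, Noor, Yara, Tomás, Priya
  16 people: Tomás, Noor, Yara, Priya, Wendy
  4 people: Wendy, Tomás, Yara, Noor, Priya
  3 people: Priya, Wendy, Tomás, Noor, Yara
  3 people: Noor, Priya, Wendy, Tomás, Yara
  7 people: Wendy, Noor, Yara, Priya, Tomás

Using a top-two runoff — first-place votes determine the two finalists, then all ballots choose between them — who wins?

Round 1 first-place votes: Yara 0, Priya 14, Wendy 13, Noor 3, Tomás 16. Tomás and Priya advance.
Runoff: Tomás is ranked above Priya on 22 ballots, Priya above Tomás on 24.

Priya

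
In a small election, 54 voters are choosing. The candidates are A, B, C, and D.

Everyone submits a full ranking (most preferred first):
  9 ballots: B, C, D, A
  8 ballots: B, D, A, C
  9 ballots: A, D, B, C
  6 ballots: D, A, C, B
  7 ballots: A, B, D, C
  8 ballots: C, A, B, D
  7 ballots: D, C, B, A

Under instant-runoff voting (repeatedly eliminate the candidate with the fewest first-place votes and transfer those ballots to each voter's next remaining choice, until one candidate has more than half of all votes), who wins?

Round 1: A 16, B 17, C 8, D 13. C eliminated.
Round 2: A 24, B 17, D 13. D eliminated.
Round 3: A 30, B 24. A has a majority (≥28).

A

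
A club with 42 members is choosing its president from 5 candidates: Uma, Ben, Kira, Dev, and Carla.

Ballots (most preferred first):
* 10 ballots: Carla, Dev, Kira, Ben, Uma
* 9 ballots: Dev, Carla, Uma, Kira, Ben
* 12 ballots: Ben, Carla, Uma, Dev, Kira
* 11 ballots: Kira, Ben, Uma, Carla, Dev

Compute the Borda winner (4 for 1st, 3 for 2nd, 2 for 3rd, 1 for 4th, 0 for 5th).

Uma: 10×0 + 9×2 + 12×2 + 11×2 = 64
Ben: 10×1 + 9×0 + 12×4 + 11×3 = 91
Kira: 10×2 + 9×1 + 12×0 + 11×4 = 73
Dev: 10×3 + 9×4 + 12×1 + 11×0 = 78
Carla: 10×4 + 9×3 + 12×3 + 11×1 = 114

Carla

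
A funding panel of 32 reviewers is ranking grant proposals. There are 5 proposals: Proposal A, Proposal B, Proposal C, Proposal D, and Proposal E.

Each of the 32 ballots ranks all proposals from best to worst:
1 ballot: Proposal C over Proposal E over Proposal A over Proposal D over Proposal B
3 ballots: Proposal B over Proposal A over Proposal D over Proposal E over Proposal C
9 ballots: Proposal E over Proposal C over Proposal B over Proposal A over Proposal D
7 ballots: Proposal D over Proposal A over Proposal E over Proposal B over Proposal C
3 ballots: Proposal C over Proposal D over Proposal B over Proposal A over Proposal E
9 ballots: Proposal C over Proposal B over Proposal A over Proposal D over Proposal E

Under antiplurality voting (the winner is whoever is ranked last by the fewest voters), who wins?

Proposal A

Last-place votes: Proposal A 0, Proposal B 1, Proposal C 10, Proposal D 9, Proposal E 12.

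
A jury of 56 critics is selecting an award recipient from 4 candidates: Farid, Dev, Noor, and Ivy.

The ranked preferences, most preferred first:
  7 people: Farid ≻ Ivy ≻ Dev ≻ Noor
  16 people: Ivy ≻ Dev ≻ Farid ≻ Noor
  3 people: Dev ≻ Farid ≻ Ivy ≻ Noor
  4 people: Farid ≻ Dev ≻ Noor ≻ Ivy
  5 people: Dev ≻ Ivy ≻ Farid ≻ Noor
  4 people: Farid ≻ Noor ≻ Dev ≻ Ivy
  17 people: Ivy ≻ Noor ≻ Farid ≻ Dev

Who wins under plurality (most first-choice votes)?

First-place votes: Farid 15, Dev 8, Noor 0, Ivy 33.

Ivy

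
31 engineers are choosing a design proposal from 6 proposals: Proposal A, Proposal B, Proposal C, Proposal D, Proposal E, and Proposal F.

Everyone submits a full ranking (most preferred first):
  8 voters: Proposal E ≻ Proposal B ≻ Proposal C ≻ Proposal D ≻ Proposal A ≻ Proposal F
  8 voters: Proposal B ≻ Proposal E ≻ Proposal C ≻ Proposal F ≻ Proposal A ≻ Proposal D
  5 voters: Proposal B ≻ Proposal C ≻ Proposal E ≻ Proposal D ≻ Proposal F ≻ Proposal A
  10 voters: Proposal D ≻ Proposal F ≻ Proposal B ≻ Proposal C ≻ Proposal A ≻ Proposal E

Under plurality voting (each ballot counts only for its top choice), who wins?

First-place votes: Proposal A 0, Proposal B 13, Proposal C 0, Proposal D 10, Proposal E 8, Proposal F 0.

Proposal B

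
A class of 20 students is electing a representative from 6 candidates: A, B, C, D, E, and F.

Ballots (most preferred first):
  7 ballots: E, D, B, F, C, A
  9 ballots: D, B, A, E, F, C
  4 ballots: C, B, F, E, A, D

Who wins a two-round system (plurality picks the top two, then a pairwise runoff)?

E

Round 1 first-place votes: A 0, B 0, C 4, D 9, E 7, F 0. D and E advance.
Runoff: D is ranked above E on 9 ballots, E above D on 11.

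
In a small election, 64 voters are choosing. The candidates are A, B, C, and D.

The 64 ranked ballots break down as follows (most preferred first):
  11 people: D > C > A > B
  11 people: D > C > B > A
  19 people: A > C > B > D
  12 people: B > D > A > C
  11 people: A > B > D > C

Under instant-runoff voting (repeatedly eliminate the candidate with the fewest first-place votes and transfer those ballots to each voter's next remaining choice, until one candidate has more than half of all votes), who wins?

D

Round 1: A 30, B 12, C 0, D 22. C eliminated.
Round 2: A 30, B 12, D 22. B eliminated.
Round 3: A 30, D 34. D has a majority (≥33).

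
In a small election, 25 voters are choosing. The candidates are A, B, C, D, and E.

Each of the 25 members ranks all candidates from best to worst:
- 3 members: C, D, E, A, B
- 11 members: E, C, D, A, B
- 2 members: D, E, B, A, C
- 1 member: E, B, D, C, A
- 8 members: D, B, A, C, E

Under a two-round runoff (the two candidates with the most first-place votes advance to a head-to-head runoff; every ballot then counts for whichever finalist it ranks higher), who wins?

D

Round 1 first-place votes: A 0, B 0, C 3, D 10, E 12. E and D advance.
Runoff: E is ranked above D on 12 ballots, D above E on 13.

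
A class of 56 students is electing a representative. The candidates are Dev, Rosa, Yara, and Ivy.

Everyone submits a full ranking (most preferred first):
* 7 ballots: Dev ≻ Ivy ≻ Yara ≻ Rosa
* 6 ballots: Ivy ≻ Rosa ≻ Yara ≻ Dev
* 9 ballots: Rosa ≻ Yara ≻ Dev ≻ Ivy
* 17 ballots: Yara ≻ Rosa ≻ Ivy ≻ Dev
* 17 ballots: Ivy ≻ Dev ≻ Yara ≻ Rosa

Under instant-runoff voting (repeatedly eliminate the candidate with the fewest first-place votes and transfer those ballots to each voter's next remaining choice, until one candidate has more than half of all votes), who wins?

Round 1: Dev 7, Rosa 9, Yara 17, Ivy 23. Dev eliminated.
Round 2: Rosa 9, Yara 17, Ivy 30. Ivy has a majority (≥29).

Ivy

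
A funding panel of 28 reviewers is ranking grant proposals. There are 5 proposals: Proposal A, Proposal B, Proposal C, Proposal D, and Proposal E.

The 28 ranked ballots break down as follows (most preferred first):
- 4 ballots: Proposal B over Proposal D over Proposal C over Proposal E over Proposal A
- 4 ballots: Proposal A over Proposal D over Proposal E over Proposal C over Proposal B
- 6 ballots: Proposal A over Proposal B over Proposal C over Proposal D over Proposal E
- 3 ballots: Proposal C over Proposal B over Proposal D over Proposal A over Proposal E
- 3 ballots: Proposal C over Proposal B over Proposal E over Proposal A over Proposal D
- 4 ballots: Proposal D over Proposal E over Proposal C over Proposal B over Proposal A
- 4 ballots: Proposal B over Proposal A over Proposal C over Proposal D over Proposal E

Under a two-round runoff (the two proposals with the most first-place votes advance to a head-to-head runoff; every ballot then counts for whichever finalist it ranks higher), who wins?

Proposal B

Round 1 first-place votes: Proposal A 10, Proposal B 8, Proposal C 6, Proposal D 4, Proposal E 0. Proposal A and Proposal B advance.
Runoff: Proposal A is ranked above Proposal B on 10 ballots, Proposal B above Proposal A on 18.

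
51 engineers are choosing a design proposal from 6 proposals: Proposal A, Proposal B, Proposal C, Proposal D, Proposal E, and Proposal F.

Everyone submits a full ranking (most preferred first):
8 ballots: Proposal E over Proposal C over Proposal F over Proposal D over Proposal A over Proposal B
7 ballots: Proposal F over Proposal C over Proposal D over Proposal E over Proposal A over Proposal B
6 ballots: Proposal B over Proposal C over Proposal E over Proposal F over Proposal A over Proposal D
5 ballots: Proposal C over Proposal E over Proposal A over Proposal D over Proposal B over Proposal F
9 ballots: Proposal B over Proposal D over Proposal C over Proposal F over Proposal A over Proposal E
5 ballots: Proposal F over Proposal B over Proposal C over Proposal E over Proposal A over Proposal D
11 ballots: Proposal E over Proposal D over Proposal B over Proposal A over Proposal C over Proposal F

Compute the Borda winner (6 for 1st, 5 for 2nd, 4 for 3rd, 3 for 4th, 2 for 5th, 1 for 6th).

Proposal A: 8×2 + 7×2 + 6×2 + 5×4 + 9×2 + 5×2 + 11×3 = 123
Proposal B: 8×1 + 7×1 + 6×6 + 5×2 + 9×6 + 5×5 + 11×4 = 184
Proposal C: 8×5 + 7×5 + 6×5 + 5×6 + 9×4 + 5×4 + 11×2 = 213
Proposal D: 8×3 + 7×4 + 6×1 + 5×3 + 9×5 + 5×1 + 11×5 = 178
Proposal E: 8×6 + 7×3 + 6×4 + 5×5 + 9×1 + 5×3 + 11×6 = 208
Proposal F: 8×4 + 7×6 + 6×3 + 5×1 + 9×3 + 5×6 + 11×1 = 165

Proposal C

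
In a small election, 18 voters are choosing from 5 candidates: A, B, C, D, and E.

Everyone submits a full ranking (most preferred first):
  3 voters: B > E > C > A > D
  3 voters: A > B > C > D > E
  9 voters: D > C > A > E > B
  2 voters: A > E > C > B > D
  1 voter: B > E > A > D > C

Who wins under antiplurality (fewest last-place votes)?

Last-place votes: A 0, B 9, C 1, D 5, E 3.

A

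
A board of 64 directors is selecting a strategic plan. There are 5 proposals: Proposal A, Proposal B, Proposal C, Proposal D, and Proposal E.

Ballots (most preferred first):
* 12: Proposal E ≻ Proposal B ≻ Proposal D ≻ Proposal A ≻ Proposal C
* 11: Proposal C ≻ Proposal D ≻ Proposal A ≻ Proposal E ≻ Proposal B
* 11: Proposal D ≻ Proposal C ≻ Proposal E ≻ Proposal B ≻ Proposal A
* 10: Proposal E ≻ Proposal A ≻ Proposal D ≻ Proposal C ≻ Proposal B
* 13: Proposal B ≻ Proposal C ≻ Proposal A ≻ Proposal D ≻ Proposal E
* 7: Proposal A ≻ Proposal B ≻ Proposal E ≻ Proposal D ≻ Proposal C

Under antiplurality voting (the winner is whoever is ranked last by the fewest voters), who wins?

Last-place votes: Proposal A 11, Proposal B 21, Proposal C 19, Proposal D 0, Proposal E 13.

Proposal D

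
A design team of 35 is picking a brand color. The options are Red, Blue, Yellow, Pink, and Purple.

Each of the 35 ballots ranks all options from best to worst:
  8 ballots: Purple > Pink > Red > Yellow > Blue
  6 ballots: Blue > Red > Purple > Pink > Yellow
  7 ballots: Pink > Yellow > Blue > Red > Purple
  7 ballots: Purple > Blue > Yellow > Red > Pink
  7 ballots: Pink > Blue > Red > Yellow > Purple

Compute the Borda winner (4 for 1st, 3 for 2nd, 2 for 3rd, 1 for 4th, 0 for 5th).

Pink

Red: 8×2 + 6×3 + 7×1 + 7×1 + 7×2 = 62
Blue: 8×0 + 6×4 + 7×2 + 7×3 + 7×3 = 80
Yellow: 8×1 + 6×0 + 7×3 + 7×2 + 7×1 = 50
Pink: 8×3 + 6×1 + 7×4 + 7×0 + 7×4 = 86
Purple: 8×4 + 6×2 + 7×0 + 7×4 + 7×0 = 72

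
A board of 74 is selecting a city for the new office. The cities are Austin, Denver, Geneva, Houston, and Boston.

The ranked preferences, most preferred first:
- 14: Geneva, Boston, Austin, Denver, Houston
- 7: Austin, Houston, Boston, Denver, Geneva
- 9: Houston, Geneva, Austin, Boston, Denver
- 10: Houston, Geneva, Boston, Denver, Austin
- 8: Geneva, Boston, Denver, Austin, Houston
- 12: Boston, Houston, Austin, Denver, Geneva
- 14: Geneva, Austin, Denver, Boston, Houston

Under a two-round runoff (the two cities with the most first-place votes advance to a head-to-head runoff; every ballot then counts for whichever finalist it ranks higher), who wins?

Houston

Round 1 first-place votes: Austin 7, Denver 0, Geneva 36, Houston 19, Boston 12. Geneva and Houston advance.
Runoff: Geneva is ranked above Houston on 36 ballots, Houston above Geneva on 38.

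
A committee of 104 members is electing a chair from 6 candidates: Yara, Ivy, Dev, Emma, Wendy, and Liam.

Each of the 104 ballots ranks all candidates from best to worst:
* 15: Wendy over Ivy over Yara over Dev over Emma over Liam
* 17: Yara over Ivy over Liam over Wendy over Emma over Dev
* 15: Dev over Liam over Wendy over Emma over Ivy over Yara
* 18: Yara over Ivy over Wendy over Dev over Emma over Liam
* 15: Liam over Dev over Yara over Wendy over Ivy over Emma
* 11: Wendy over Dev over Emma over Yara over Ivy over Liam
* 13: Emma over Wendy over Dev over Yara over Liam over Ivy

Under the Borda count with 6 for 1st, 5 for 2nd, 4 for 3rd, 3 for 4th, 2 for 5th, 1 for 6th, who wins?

Wendy

Yara: 15×4 + 17×6 + 15×1 + 18×6 + 15×4 + 11×3 + 13×3 = 417
Ivy: 15×5 + 17×5 + 15×2 + 18×5 + 15×2 + 11×2 + 13×1 = 345
Dev: 15×3 + 17×1 + 15×6 + 18×3 + 15×5 + 11×5 + 13×4 = 388
Emma: 15×2 + 17×2 + 15×3 + 18×2 + 15×1 + 11×4 + 13×6 = 282
Wendy: 15×6 + 17×3 + 15×4 + 18×4 + 15×3 + 11×6 + 13×5 = 449
Liam: 15×1 + 17×4 + 15×5 + 18×1 + 15×6 + 11×1 + 13×2 = 303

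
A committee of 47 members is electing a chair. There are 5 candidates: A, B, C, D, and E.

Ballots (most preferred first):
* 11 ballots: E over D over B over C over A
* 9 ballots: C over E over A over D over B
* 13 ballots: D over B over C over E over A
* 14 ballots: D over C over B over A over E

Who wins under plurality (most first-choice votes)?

First-place votes: A 0, B 0, C 9, D 27, E 11.

D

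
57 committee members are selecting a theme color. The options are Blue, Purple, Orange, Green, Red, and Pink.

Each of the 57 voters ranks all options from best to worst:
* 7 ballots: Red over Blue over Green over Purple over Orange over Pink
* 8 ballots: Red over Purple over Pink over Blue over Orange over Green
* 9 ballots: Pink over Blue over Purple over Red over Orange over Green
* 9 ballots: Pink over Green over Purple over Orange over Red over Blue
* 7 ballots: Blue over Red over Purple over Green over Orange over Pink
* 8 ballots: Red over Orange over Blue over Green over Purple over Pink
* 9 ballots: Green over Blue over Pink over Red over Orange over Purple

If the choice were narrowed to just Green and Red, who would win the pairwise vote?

Red

Green is ranked above Red on 18 ballots; Red above Green on 39.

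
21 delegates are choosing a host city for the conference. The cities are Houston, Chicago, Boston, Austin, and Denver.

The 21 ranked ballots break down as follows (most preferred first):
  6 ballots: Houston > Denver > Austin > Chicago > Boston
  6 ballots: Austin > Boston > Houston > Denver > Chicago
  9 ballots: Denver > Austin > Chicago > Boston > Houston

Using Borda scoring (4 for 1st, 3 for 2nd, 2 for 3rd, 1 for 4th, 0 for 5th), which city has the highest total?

Houston: 6×4 + 6×2 + 9×0 = 36
Chicago: 6×1 + 6×0 + 9×2 = 24
Boston: 6×0 + 6×3 + 9×1 = 27
Austin: 6×2 + 6×4 + 9×3 = 63
Denver: 6×3 + 6×1 + 9×4 = 60

Austin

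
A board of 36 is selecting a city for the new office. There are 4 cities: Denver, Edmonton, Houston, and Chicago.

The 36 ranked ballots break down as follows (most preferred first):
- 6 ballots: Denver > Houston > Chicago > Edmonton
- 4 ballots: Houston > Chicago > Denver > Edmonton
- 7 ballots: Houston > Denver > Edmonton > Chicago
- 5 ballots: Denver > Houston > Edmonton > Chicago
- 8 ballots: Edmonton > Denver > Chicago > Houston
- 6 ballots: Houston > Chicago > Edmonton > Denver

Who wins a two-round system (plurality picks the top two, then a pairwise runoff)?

Round 1 first-place votes: Denver 11, Edmonton 8, Houston 17, Chicago 0. Houston and Denver advance.
Runoff: Houston is ranked above Denver on 17 ballots, Denver above Houston on 19.

Denver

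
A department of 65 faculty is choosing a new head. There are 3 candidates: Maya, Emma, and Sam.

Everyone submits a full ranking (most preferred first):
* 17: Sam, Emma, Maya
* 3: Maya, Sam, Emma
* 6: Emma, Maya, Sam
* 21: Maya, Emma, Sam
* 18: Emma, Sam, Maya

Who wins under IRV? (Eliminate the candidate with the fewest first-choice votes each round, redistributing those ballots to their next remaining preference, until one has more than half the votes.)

Emma

Round 1: Maya 24, Emma 24, Sam 17. Sam eliminated.
Round 2: Maya 24, Emma 41. Emma has a majority (≥33).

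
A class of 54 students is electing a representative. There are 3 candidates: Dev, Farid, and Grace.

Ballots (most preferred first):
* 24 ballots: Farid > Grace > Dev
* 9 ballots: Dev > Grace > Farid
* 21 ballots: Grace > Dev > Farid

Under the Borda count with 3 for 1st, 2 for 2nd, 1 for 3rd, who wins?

Grace

Dev: 24×1 + 9×3 + 21×2 = 93
Farid: 24×3 + 9×1 + 21×1 = 102
Grace: 24×2 + 9×2 + 21×3 = 129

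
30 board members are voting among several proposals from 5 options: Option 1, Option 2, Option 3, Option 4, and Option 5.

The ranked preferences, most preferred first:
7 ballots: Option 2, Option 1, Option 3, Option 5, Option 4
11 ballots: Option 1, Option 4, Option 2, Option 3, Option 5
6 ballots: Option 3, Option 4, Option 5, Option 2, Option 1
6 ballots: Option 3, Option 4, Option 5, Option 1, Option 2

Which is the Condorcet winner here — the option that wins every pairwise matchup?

Option 1 vs Option 2: 17–13
Option 1 vs Option 3: 18–12
Option 1 vs Option 4: 18–12
Option 1 vs Option 5: 18–12
Option 1 beats every other option.

Option 1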